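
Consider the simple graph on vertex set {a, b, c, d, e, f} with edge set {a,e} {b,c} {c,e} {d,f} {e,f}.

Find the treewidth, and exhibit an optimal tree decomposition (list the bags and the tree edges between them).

Treewidth 1.
One optimal decomposition is:
Bags: B1 = {e, f}  B2 = {a, e}  B3 = {c, e}  B4 = {d, f}  B5 = {b, c}
Tree: B1–B2, B1–B3, B1–B4, B3–B5

The largest bag has 2 vertices, giving width 1; this decomposition certifies tw(G) ≤ 1. Any graph with an edge has treewidth ≥ 1, and G has the edge f–e. Hence tw(G) = 1 exactly.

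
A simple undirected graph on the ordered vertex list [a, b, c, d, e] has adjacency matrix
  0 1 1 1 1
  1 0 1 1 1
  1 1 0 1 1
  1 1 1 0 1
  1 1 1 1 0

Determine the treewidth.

A width-4 tree decomposition is:
Bags: B1 = {a, b, c, d, e}
Tree: (single bag)
A single bag containing all 5 vertices is trivially a valid decomposition of width 4. Conversely, {a, b, c, d, e} is a clique of size 5, and the vertices of any clique must share a bag in every tree decomposition; so some bag has ≥ 5 vertices and tw(G) ≥ 4. Therefore the treewidth is 4.

4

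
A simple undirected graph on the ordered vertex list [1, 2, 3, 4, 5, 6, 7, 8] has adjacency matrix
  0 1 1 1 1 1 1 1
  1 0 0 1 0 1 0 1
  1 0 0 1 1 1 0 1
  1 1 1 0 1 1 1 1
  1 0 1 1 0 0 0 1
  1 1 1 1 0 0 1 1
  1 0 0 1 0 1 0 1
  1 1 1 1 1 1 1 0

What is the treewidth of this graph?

4

A width-4 tree decomposition is:
Bags: B1 = {1, 3, 4, 6, 8}  B2 = {1, 4, 6, 7, 8}  B3 = {1, 2, 4, 6, 8}  B4 = {1, 3, 4, 5, 8}
Tree: B1–B2, B2–B3, B1–B4
Every bag has size at most 5, so the width is 5 − 1 = 4 and tw(G) ≤ 4. For the lower bound, the 5 vertices {1, 3, 4, 5, 8} are pairwise adjacent, and any tree decomposition puts a clique entirely inside one bag — forcing width ≥ 4. Combining the bounds, tw(G) = 4.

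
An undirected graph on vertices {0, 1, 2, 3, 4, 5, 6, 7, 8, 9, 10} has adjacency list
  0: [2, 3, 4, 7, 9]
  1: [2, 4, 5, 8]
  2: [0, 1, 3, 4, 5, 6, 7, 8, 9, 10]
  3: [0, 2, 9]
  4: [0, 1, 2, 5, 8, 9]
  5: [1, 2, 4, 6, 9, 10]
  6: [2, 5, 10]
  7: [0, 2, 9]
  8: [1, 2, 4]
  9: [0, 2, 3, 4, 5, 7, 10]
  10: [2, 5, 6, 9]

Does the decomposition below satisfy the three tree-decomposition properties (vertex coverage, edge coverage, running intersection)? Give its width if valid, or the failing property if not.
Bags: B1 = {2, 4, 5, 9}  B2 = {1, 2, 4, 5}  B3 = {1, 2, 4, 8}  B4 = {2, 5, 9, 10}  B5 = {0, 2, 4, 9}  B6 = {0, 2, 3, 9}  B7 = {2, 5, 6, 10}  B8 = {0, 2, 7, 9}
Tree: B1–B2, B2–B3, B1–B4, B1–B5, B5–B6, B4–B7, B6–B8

Every vertex of G appears in some bag (union = {0, 1, 2, 3, 4, 5, 6, 7, 8, 9, 10}); every edge is covered by a bag; and for each vertex v the set of bags containing v is connected in the bag tree. The decomposition is therefore valid. The largest bag has 4 vertices, so the width is 3.

Yes; width 3.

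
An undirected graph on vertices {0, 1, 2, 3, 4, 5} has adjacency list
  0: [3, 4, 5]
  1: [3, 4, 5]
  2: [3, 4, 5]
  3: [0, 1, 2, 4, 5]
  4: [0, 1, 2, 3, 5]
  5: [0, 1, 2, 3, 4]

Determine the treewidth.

A width-3 tree decomposition is:
Bags: B1 = {2, 3, 4, 5}  B2 = {1, 3, 4, 5}  B3 = {0, 3, 4, 5}
Tree: B1–B2, B2–B3
The largest bag has 4 vertices, giving width 3; this decomposition certifies tw(G) ≤ 3. For the lower bound, the 4 vertices {0, 3, 4, 5} are pairwise adjacent, and any tree decomposition puts a clique entirely inside one bag — forcing width ≥ 3. Therefore the treewidth is 3.

3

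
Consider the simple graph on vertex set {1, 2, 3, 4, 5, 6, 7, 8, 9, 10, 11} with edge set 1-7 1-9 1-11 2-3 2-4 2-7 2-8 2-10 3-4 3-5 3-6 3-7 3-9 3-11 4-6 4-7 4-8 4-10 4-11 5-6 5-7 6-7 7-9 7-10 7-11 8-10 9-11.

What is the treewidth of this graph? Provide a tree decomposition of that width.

Treewidth 3.
Bags: B1 = {2, 4, 7, 10}  B2 = {2, 3, 4, 7}  B3 = {3, 4, 6, 7}  B4 = {3, 4, 7, 11}  B5 = {3, 7, 9, 11}  B6 = {3, 5, 6, 7}  B7 = {2, 4, 8, 10}  B8 = {1, 7, 9, 11}
Tree: B1–B2, B2–B3, B2–B4, B4–B5, B3–B6, B1–B7, B5–B8

The largest bag has 4 vertices, giving width 3; this decomposition certifies tw(G) ≤ 3. Conversely, {2, 4, 8, 10} is a clique of size 4, and the vertices of any clique must share a bag in every tree decomposition; so some bag has ≥ 4 vertices and tw(G) ≥ 3. Combining the bounds, tw(G) = 3.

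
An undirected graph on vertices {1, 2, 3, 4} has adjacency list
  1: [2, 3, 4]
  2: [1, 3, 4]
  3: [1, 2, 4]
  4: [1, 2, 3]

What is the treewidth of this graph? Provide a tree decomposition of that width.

Treewidth 3.
Bags: B1 = {1, 2, 3, 4}
Tree: (single bag)

With just one bag of size 4, the width is 4 − 1 = 3, so tw(G) ≤ 3. Conversely, {1, 2, 3, 4} is a clique of size 4, and the vertices of any clique must share a bag in every tree decomposition; so some bag has ≥ 4 vertices and tw(G) ≥ 3. The upper and lower bounds meet at 3, so that is the treewidth.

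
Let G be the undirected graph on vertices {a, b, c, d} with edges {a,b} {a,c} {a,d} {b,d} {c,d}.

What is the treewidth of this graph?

2

A width-2 tree decomposition is:
Bags: B1 = {a, b, d}  B2 = {a, c, d}
Tree: B1–B2
Every bag has size at most 3, so the width is 3 − 1 = 2 and tw(G) ≤ 2. On the other hand G contains the 3-clique {a, c, d}. A clique must lie in a single bag of any decomposition, so no decomposition can have width below 2. The upper and lower bounds meet at 2, so that is the treewidth.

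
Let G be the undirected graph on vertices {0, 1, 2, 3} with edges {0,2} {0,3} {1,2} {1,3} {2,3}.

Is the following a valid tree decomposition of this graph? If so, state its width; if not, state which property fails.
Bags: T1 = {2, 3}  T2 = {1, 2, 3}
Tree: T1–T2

A tree decomposition must satisfy three properties: every vertex lies in some bag; for every edge, both endpoints lie together in some bag; and for every vertex, the bags containing it form a connected subtree. Here vertex 0 appears in no bag, so the decomposition is invalid.

No — vertex 0 appears in no bag.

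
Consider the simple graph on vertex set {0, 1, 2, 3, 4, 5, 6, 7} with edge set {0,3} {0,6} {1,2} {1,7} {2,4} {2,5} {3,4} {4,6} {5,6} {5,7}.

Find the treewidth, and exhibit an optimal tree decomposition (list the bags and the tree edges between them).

Each bag holds 3 vertices, so the decomposition has width 2, which upper-bounds the treewidth. The edges 0–3–4–6–0 form a cycle, so G is not a tree and its treewidth is at least 2. Therefore the treewidth is 2.

Treewidth 2.
Bags: B1 = {0, 3, 6}  B2 = {3, 4, 6}  B3 = {4, 5, 6}  B4 = {2, 4, 5}  B5 = {2, 5, 7}  B6 = {1, 2, 7}
Tree: B1–B2, B2–B3, B3–B4, B4–B5, B5–B6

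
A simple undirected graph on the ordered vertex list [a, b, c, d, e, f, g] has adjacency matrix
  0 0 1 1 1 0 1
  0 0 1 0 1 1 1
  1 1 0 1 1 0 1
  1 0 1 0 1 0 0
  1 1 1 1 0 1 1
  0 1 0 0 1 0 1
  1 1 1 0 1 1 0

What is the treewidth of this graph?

3

A width-3 tree decomposition is:
Bags: B1 = {a, c, d, e}  B2 = {a, c, e, g}  B3 = {b, c, e, g}  B4 = {b, e, f, g}
Tree: B1–B2, B2–B3, B3–B4
The largest bag has 4 vertices, giving width 3; this decomposition certifies tw(G) ≤ 3. On the other hand G contains the 4-clique {a, c, d, e}. A clique must lie in a single bag of any decomposition, so no decomposition can have width below 3. The upper and lower bounds meet at 3, so that is the treewidth.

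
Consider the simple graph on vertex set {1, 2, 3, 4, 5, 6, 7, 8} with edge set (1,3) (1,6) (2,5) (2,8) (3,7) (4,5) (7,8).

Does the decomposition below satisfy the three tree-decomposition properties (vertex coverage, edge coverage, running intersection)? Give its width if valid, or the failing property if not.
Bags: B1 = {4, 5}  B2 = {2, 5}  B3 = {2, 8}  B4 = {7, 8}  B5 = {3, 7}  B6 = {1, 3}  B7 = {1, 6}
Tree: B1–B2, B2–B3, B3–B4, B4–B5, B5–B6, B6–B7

Every vertex of G appears in some bag (union = {1, 2, 3, 4, 5, 6, 7, 8}); every edge is covered by a bag; and for each vertex v the set of bags containing v is connected in the bag tree. The decomposition is therefore valid. The largest bag has 2 vertices, so the width is 1.

Yes; width 1.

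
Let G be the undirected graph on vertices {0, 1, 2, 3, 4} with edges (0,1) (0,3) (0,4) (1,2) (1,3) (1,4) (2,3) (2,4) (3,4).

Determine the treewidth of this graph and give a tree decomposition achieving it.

Treewidth 3.
One such decomposition:
Bags: B1 = {1, 2, 3, 4}  B2 = {0, 1, 3, 4}
Tree: B1–B2

Each bag holds 4 vertices, so the decomposition has width 3, which upper-bounds the treewidth. Conversely, {0, 1, 3, 4} is a clique of size 4, and the vertices of any clique must share a bag in every tree decomposition; so some bag has ≥ 4 vertices and tw(G) ≥ 3. The upper and lower bounds meet at 3, so that is the treewidth.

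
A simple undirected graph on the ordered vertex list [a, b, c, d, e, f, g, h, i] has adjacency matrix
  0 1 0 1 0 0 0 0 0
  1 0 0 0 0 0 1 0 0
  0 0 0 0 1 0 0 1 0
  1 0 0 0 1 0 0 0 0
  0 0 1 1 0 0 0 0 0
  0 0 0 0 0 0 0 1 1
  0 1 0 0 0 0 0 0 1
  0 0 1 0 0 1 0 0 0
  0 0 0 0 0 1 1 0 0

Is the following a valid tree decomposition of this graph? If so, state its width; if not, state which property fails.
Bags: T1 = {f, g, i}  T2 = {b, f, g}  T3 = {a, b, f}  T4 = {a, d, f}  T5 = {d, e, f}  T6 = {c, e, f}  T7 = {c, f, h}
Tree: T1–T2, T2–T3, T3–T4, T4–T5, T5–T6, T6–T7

Every vertex of G appears in some bag (union = {a, b, c, d, e, f, g, h, i}); every edge is covered by a bag; and for each vertex v the set of bags containing v is connected in the bag tree. The decomposition is therefore valid. The largest bag has 3 vertices, so the width is 2.

Yes; width 2.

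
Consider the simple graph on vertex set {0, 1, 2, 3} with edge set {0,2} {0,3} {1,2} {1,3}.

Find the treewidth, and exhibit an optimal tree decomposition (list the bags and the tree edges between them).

Every bag has size at most 3, so the width is 3 − 1 = 2 and tw(G) ≤ 2. Since 1–2–0–3–1 is a cycle in G, G is not acyclic. Forests are exactly the graphs of treewidth ≤ 1, so tw(G) ≥ 2. The upper and lower bounds meet at 2, so that is the treewidth.

Treewidth 2.
One such decomposition:
Bags: B1 = {0, 1, 2}  B2 = {0, 1, 3}
Tree: B1–B2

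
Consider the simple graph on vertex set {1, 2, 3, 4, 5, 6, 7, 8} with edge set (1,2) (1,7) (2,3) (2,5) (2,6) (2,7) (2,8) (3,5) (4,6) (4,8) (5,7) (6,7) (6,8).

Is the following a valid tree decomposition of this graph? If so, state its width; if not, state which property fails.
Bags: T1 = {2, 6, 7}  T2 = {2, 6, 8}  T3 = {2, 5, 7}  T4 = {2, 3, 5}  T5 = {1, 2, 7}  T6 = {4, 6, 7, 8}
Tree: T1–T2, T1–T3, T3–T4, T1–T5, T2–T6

A tree decomposition must satisfy three properties: every vertex lies in some bag; for every edge, both endpoints lie together in some bag; and for every vertex, the bags containing it form a connected subtree. Here bags containing vertex 7 are not connected in the tree, so the decomposition is invalid.

No — bags containing vertex 7 are not connected in the tree.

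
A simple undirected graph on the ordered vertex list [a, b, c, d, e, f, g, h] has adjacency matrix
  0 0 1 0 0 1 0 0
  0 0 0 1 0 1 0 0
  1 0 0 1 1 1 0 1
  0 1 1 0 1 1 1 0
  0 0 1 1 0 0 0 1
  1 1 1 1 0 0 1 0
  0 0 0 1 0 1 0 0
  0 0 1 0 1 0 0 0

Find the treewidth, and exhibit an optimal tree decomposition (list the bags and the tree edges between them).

Treewidth 2.
One such decomposition:
Bags: B1 = {c, e, h}  B2 = {c, d, e}  B3 = {c, d, f}  B4 = {d, f, g}  B5 = {a, c, f}  B6 = {b, d, f}
Tree: B1–B2, B2–B3, B3–B4, B3–B5, B4–B6

Every bag has size at most 3, so the width is 3 − 1 = 2 and tw(G) ≤ 2. On the other hand G contains the 3-clique {c, d, e}. A clique must lie in a single bag of any decomposition, so no decomposition can have width below 2. Hence tw(G) = 2 exactly.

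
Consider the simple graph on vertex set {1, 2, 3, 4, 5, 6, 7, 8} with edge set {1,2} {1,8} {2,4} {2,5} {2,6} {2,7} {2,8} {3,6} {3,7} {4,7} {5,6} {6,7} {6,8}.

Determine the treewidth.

A width-2 tree decomposition is:
Bags: B1 = {2, 6, 8}  B2 = {2, 6, 7}  B3 = {1, 2, 8}  B4 = {2, 5, 6}  B5 = {2, 4, 7}  B6 = {3, 6, 7}
Tree: B1–B2, B1–B3, B2–B4, B2–B5, B2–B6
Each bag holds 3 vertices, so the decomposition has width 2, which upper-bounds the treewidth. On the other hand G contains the 3-clique {1, 2, 8}. A clique must lie in a single bag of any decomposition, so no decomposition can have width below 2. The upper and lower bounds meet at 2, so that is the treewidth.

2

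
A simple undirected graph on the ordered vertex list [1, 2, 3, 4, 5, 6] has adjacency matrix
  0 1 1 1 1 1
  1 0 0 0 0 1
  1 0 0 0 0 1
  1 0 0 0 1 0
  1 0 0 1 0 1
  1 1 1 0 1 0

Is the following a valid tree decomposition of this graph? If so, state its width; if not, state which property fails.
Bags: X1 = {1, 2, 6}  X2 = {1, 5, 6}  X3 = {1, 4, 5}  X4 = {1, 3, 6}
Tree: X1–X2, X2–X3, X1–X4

Yes; width 2.

Checking the three conditions: (i) the bags cover all of {1, 2, 3, 4, 5, 6}; (ii) for each edge, some bag contains both endpoints; (iii) the bags containing any fixed vertex form a subtree. All hold, so the decomposition is valid with width 3 − 1 = 2.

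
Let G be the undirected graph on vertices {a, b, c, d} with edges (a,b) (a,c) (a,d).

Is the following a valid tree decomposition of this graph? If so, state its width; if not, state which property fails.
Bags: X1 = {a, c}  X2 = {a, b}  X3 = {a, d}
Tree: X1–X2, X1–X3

Checking the three conditions: (i) the bags cover all of {a, b, c, d}; (ii) for each edge, some bag contains both endpoints; (iii) the bags containing any fixed vertex form a subtree. All hold, so the decomposition is valid with width 2 − 1 = 1.

Yes; width 1.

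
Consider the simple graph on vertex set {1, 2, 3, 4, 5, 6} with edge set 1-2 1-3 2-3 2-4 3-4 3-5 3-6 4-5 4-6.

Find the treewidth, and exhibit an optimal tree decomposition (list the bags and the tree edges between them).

Treewidth 2.
One optimal decomposition is:
Bags: B1 = {3, 4, 6}  B2 = {2, 3, 4}  B3 = {3, 4, 5}  B4 = {1, 2, 3}
Tree: B1–B2, B1–B3, B2–B4

Each bag holds 3 vertices, so the decomposition has width 2, which upper-bounds the treewidth. Conversely, {1, 2, 3} is a clique of size 3, and the vertices of any clique must share a bag in every tree decomposition; so some bag has ≥ 3 vertices and tw(G) ≥ 2. Combining the bounds, tw(G) = 2.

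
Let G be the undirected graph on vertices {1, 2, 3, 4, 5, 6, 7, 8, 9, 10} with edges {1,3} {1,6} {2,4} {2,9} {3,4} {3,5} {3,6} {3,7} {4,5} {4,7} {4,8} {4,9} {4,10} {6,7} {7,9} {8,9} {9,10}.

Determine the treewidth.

2

A width-2 tree decomposition is:
Bags: B1 = {2, 4, 9}  B2 = {4, 7, 9}  B3 = {4, 8, 9}  B4 = {3, 4, 7}  B5 = {3, 6, 7}  B6 = {1, 3, 6}  B7 = {3, 4, 5}  B8 = {4, 9, 10}
Tree: B1–B2, B2–B3, B2–B4, B4–B5, B5–B6, B4–B7, B2–B8
Every bag has size at most 3, so the width is 3 − 1 = 2 and tw(G) ≤ 2. Conversely, {1, 3, 6} is a clique of size 3, and the vertices of any clique must share a bag in every tree decomposition; so some bag has ≥ 3 vertices and tw(G) ≥ 2. The upper and lower bounds meet at 2, so that is the treewidth.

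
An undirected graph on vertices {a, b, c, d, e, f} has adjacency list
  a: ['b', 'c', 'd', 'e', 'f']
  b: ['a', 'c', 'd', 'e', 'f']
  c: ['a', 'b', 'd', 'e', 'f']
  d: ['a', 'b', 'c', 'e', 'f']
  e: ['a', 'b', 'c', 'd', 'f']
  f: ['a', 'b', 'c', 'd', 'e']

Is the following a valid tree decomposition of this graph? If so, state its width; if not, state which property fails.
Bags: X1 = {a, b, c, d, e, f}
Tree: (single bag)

Checking the three conditions: (i) the bags cover all of {a, b, c, d, e, f}; (ii) for each edge, some bag contains both endpoints; (iii) the bags containing any fixed vertex form a subtree. All hold, so the decomposition is valid with width 6 − 1 = 5.

Yes; width 5.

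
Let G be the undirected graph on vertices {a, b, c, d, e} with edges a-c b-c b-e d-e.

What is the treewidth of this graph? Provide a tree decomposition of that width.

Each bag holds 2 vertices, so the decomposition has width 1, which upper-bounds the treewidth. Since G has at least one edge (e.g. a–c), it is not an edgeless graph, so tw(G) ≥ 1. The upper and lower bounds meet at 1, so that is the treewidth.

Treewidth 1.
One optimal decomposition is:
Bags: B1 = {a, c}  B2 = {b, c}  B3 = {b, e}  B4 = {d, e}
Tree: B1–B2, B2–B3, B3–B4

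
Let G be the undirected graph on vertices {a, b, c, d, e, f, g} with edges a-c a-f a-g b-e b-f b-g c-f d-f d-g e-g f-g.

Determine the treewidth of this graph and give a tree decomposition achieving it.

Treewidth 2.
One optimal decomposition is:
Bags: B1 = {b, f, g}  B2 = {b, e, g}  B3 = {a, f, g}  B4 = {a, c, f}  B5 = {d, f, g}
Tree: B1–B2, B1–B3, B3–B4, B1–B5

The largest bag has 3 vertices, giving width 2; this decomposition certifies tw(G) ≤ 2. On the other hand G contains the 3-clique {b, e, g}. A clique must lie in a single bag of any decomposition, so no decomposition can have width below 2. Therefore the treewidth is 2.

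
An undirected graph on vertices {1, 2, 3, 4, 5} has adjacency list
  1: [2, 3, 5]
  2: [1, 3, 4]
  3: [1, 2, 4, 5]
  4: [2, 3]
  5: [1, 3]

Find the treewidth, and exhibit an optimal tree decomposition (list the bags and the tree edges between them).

Treewidth 2.
Bags: B1 = {2, 3, 4}  B2 = {1, 2, 3}  B3 = {1, 3, 5}
Tree: B1–B2, B2–B3

The largest bag has 3 vertices, giving width 2; this decomposition certifies tw(G) ≤ 2. On the other hand G contains the 3-clique {1, 2, 3}. A clique must lie in a single bag of any decomposition, so no decomposition can have width below 2. The upper and lower bounds meet at 2, so that is the treewidth.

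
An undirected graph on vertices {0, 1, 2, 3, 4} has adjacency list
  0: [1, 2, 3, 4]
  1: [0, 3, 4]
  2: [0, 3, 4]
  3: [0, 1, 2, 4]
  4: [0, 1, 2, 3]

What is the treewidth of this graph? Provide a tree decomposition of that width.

The largest bag has 4 vertices, giving width 3; this decomposition certifies tw(G) ≤ 3. Conversely, {0, 1, 3, 4} is a clique of size 4, and the vertices of any clique must share a bag in every tree decomposition; so some bag has ≥ 4 vertices and tw(G) ≥ 3. The upper and lower bounds meet at 3, so that is the treewidth.

Treewidth 3.
One optimal decomposition is:
Bags: B1 = {0, 1, 3, 4}  B2 = {0, 2, 3, 4}
Tree: B1–B2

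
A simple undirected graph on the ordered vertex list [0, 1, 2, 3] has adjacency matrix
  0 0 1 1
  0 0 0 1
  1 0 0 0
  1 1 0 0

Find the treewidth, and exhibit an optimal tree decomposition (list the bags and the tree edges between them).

Every bag has size at most 2, so the width is 2 − 1 = 1 and tw(G) ≤ 1. G has an edge, so its treewidth is at least 1. Hence tw(G) = 1 exactly.

Treewidth 1.
Bags: B1 = {1, 3}  B2 = {0, 3}  B3 = {0, 2}
Tree: B1–B2, B2–B3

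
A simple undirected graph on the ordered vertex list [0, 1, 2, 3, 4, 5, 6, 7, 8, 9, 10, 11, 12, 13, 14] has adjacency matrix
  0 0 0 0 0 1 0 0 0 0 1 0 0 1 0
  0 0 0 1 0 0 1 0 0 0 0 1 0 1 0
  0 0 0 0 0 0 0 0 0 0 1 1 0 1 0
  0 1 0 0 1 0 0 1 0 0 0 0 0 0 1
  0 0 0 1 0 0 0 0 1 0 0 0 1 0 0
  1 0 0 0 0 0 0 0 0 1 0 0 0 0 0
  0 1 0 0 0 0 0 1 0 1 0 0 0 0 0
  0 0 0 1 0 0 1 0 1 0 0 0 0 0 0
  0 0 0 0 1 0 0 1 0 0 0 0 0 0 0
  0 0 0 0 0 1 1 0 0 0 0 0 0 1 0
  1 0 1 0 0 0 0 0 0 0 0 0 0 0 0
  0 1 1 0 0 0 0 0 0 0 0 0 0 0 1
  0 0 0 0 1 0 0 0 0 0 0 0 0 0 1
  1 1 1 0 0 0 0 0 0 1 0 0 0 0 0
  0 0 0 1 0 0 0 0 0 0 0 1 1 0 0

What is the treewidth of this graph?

A width-3 tree decomposition is:
Bags: B1 = {0, 2, 5, 10}  B2 = {0, 2, 5, 13}  B3 = {2, 5, 9, 13}  B4 = {2, 9, 11, 13}  B5 = {1, 9, 11, 13}  B6 = {1, 6, 9, 11}  B7 = {1, 6, 11, 14}  B8 = {1, 3, 6, 14}  B9 = {3, 6, 7, 14}  B10 = {3, 7, 12, 14}  B11 = {3, 4, 7, 12}  B12 = {4, 7, 8, 12}
Tree: B1–B2, B2–B3, B3–B4, B4–B5, B5–B6, B6–B7, B7–B8, B8–B9, B9–B10, B10–B11, B11–B12
The largest bag has 4 vertices, giving width 3; this decomposition certifies tw(G) ≤ 3. For the lower bound: the 4 vertex sets {0,5,10}, {2}, {13}, {1,6,9,11} are disjoint, each induces a connected subgraph, and every pair is joined by at least one edge of G. Contracting each set to a single vertex therefore yields K_{4} as a minor, and since treewidth is minor-monotone, tw(G) ≥ tw(K_{4}) = 3. Combining the bounds, tw(G) = 3.

3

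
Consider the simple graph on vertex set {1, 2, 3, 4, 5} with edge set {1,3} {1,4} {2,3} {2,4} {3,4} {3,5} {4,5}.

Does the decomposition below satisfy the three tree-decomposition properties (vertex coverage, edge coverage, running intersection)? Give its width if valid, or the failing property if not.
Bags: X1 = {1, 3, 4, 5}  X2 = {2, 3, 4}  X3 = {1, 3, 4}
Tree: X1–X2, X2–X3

No — bags containing vertex 1 are not connected in the tree.

A tree decomposition must satisfy three properties: every vertex lies in some bag; for every edge, both endpoints lie together in some bag; and for every vertex, the bags containing it form a connected subtree. Here bags containing vertex 1 are not connected in the tree, so the decomposition is invalid.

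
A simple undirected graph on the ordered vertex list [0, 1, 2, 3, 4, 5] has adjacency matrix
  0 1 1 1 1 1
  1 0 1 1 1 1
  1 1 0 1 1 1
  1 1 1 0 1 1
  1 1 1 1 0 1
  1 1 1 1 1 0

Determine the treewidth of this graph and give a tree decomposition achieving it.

A single bag containing all 6 vertices is trivially a valid decomposition of width 5. For the lower bound, the 6 vertices {0, 1, 2, 3, 4, 5} are pairwise adjacent, and any tree decomposition puts a clique entirely inside one bag — forcing width ≥ 5. Combining the bounds, tw(G) = 5.

Treewidth 5.
One such decomposition:
Bags: B1 = {0, 1, 2, 3, 4, 5}
Tree: (single bag)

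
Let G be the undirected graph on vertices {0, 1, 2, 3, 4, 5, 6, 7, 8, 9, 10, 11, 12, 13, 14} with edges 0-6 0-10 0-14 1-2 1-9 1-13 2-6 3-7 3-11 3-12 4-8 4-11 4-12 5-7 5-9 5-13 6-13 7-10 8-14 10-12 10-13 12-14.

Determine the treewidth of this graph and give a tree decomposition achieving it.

Treewidth 3.
Bags: B1 = {1, 2, 6, 9}  B2 = {1, 6, 9, 13}  B3 = {5, 6, 9, 13}  B4 = {0, 5, 6, 13}  B5 = {0, 5, 10, 13}  B6 = {0, 5, 7, 10}  B7 = {0, 7, 10, 14}  B8 = {7, 10, 12, 14}  B9 = {3, 7, 12, 14}  B10 = {3, 8, 12, 14}  B11 = {3, 4, 8, 12}  B12 = {3, 4, 8, 11}
Tree: B1–B2, B2–B3, B3–B4, B4–B5, B5–B6, B6–B7, B7–B8, B8–B9, B9–B10, B10–B11, B11–B12

The largest bag has 4 vertices, giving width 3; this decomposition certifies tw(G) ≤ 3. For the lower bound: the 4 vertex sets {1,2,9}, {6}, {13}, {0,5,7,10} are disjoint, each induces a connected subgraph, and every pair is joined by at least one edge of G. Contracting each set to a single vertex therefore yields K_{4} as a minor, and since treewidth is minor-monotone, tw(G) ≥ tw(K_{4}) = 3. Therefore the treewidth is 3.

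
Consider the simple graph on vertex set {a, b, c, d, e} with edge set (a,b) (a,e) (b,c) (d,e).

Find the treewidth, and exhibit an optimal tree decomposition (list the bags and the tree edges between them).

Each bag holds 2 vertices, so the decomposition has width 1, which upper-bounds the treewidth. G has an edge, so its treewidth is at least 1. Combining the bounds, tw(G) = 1.

Treewidth 1.
One optimal decomposition is:
Bags: B1 = {d, e}  B2 = {a, e}  B3 = {a, b}  B4 = {b, c}
Tree: B1–B2, B2–B3, B3–B4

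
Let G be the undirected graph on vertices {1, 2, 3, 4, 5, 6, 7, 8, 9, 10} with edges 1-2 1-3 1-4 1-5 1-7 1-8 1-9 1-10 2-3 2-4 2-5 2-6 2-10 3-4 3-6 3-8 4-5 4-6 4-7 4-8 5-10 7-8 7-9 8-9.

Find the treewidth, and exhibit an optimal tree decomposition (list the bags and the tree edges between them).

Each bag holds 4 vertices, so the decomposition has width 3, which upper-bounds the treewidth. For the lower bound, the 4 vertices {1, 7, 8, 9} are pairwise adjacent, and any tree decomposition puts a clique entirely inside one bag — forcing width ≥ 3. Combining the bounds, tw(G) = 3.

Treewidth 3.
One such decomposition:
Bags: B1 = {1, 2, 3, 4}  B2 = {1, 3, 4, 8}  B3 = {1, 2, 4, 5}  B4 = {1, 4, 7, 8}  B5 = {1, 2, 5, 10}  B6 = {1, 7, 8, 9}  B7 = {2, 3, 4, 6}
Tree: B1–B2, B1–B3, B2–B4, B3–B5, B4–B6, B1–B7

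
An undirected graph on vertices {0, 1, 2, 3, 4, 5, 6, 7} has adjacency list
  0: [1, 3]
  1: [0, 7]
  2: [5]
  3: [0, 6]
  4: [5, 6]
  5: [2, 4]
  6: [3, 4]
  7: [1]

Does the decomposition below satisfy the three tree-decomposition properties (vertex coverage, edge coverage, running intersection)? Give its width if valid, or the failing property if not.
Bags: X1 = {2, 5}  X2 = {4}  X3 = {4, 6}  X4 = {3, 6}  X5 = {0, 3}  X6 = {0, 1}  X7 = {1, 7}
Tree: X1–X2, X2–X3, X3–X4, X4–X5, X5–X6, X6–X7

A tree decomposition must satisfy three properties: every vertex lies in some bag; for every edge, both endpoints lie together in some bag; and for every vertex, the bags containing it form a connected subtree. Here edge (5,4) lies in no bag, so the decomposition is invalid.

No — edge (5,4) lies in no bag.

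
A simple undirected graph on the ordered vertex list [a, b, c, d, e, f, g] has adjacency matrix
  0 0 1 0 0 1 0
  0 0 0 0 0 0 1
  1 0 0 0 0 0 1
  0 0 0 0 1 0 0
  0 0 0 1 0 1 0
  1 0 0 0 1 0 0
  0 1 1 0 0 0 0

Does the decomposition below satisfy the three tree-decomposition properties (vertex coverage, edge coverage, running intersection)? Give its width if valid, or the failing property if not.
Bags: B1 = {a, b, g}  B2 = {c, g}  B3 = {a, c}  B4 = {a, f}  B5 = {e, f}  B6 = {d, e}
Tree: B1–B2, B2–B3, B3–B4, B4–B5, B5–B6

No — bags containing vertex a are not connected in the tree.

A tree decomposition must satisfy three properties: every vertex lies in some bag; for every edge, both endpoints lie together in some bag; and for every vertex, the bags containing it form a connected subtree. Here bags containing vertex a are not connected in the tree, so the decomposition is invalid.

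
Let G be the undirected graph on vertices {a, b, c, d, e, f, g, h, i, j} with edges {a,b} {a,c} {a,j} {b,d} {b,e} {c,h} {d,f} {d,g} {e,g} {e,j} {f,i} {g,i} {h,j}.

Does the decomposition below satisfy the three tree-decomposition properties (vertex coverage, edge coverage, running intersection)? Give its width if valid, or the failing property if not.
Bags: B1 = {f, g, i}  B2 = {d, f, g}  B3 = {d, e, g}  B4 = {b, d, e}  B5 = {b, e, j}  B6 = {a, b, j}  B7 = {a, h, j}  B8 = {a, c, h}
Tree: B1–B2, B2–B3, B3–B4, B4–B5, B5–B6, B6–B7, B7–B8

Checking the three conditions: (i) the bags cover all of {a, b, c, d, e, f, g, h, i, j}; (ii) for each edge, some bag contains both endpoints; (iii) the bags containing any fixed vertex form a subtree. All hold, so the decomposition is valid with width 3 − 1 = 2.

Yes; width 2.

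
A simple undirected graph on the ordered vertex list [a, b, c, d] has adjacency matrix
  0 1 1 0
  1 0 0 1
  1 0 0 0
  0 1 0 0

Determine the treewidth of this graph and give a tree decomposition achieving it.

Treewidth 1.
Bags: B1 = {a, b}  B2 = {a, c}  B3 = {b, d}
Tree: B1–B2, B1–B3

Every bag has size at most 2, so the width is 2 − 1 = 1 and tw(G) ≤ 1. Any graph with an edge has treewidth ≥ 1, and G has the edge b–a. Combining the bounds, tw(G) = 1.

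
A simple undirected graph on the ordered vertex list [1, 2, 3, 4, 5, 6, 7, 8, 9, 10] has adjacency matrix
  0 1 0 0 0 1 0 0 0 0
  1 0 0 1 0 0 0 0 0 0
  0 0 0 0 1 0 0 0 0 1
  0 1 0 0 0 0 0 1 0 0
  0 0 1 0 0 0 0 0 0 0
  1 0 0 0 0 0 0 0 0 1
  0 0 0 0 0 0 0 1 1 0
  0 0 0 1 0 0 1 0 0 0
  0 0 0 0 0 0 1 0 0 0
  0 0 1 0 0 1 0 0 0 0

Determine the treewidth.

1

A width-1 tree decomposition is:
Bags: B1 = {7, 9}  B2 = {7, 8}  B3 = {4, 8}  B4 = {2, 4}  B5 = {1, 2}  B6 = {1, 6}  B7 = {6, 10}  B8 = {3, 10}  B9 = {3, 5}
Tree: B1–B2, B2–B3, B3–B4, B4–B5, B5–B6, B6–B7, B7–B8, B8–B9
Each bag holds 2 vertices, so the decomposition has width 1, which upper-bounds the treewidth. Any graph with an edge has treewidth ≥ 1, and G has the edge 9–7. Therefore the treewidth is 1.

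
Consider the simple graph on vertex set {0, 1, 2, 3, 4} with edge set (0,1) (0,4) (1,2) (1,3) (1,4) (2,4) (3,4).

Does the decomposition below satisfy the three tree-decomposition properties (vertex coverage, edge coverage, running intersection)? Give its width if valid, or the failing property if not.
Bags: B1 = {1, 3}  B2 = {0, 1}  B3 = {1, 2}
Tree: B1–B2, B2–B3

A tree decomposition must satisfy three properties: every vertex lies in some bag; for every edge, both endpoints lie together in some bag; and for every vertex, the bags containing it form a connected subtree. Here vertex 4 appears in no bag, so the decomposition is invalid.

No — vertex 4 appears in no bag.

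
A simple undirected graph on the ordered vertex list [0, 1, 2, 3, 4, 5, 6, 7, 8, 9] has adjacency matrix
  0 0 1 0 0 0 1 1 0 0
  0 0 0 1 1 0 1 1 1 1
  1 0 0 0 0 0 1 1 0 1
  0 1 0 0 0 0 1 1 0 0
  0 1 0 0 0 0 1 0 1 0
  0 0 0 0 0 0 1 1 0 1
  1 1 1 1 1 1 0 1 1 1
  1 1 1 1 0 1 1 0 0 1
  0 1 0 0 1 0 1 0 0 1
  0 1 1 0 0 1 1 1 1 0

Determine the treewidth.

3

A width-3 tree decomposition is:
Bags: B1 = {1, 6, 8, 9}  B2 = {1, 6, 7, 9}  B3 = {1, 3, 6, 7}  B4 = {5, 6, 7, 9}  B5 = {2, 6, 7, 9}  B6 = {0, 2, 6, 7}  B7 = {1, 4, 6, 8}
Tree: B1–B2, B2–B3, B2–B4, B4–B5, B5–B6, B1–B7
Every bag has size at most 4, so the width is 4 − 1 = 3 and tw(G) ≤ 3. For the lower bound, the 4 vertices {1, 6, 8, 9} are pairwise adjacent, and any tree decomposition puts a clique entirely inside one bag — forcing width ≥ 3. Therefore the treewidth is 3.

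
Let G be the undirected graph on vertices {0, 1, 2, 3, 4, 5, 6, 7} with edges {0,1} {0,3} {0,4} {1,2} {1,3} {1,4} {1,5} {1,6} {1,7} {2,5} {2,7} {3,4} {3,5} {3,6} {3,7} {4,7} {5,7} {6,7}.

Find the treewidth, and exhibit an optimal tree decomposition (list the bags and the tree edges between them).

Each bag holds 4 vertices, so the decomposition has width 3, which upper-bounds the treewidth. Conversely, {1, 2, 5, 7} is a clique of size 4, and the vertices of any clique must share a bag in every tree decomposition; so some bag has ≥ 4 vertices and tw(G) ≥ 3. Hence tw(G) = 3 exactly.

Treewidth 3.
Bags: B1 = {1, 3, 5, 7}  B2 = {1, 3, 4, 7}  B3 = {1, 2, 5, 7}  B4 = {0, 1, 3, 4}  B5 = {1, 3, 6, 7}
Tree: B1–B2, B1–B3, B2–B4, B2–B5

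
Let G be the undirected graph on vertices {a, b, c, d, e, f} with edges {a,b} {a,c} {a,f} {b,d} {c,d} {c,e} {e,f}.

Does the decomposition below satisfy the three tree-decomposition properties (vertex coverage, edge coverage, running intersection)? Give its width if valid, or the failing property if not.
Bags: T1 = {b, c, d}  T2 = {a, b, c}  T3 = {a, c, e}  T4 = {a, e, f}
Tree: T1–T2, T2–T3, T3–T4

Vertex coverage: the bags together contain {a, b, c, d, e, f}, the full vertex set. Edge coverage: each edge of G has both endpoints in at least one bag. Running intersection: for every vertex, the bags containing it form a connected subtree. All three properties hold, so this is a valid tree decomposition of width max|bag| − 1 = 2, and hence tw(G) ≤ 2.

Yes; width 2.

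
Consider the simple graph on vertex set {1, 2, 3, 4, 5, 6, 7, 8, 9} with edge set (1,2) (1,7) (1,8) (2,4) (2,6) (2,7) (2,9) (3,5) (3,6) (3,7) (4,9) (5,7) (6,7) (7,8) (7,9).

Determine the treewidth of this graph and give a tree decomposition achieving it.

Treewidth 2.
One such decomposition:
Bags: B1 = {3, 6, 7}  B2 = {2, 6, 7}  B3 = {3, 5, 7}  B4 = {2, 7, 9}  B5 = {1, 2, 7}  B6 = {1, 7, 8}  B7 = {2, 4, 9}
Tree: B1–B2, B1–B3, B2–B4, B4–B5, B5–B6, B4–B7

Each bag holds 3 vertices, so the decomposition has width 2, which upper-bounds the treewidth. For the lower bound, the 3 vertices {2, 4, 9} are pairwise adjacent, and any tree decomposition puts a clique entirely inside one bag — forcing width ≥ 2. The upper and lower bounds meet at 2, so that is the treewidth.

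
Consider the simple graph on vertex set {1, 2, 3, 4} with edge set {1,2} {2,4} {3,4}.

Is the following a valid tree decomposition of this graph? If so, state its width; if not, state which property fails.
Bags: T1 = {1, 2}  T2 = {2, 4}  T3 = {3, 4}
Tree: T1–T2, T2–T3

Yes; width 1.

Every vertex of G appears in some bag (union = {1, 2, 3, 4}); every edge is covered by a bag; and for each vertex v the set of bags containing v is connected in the bag tree. The decomposition is therefore valid. The largest bag has 2 vertices, so the width is 1.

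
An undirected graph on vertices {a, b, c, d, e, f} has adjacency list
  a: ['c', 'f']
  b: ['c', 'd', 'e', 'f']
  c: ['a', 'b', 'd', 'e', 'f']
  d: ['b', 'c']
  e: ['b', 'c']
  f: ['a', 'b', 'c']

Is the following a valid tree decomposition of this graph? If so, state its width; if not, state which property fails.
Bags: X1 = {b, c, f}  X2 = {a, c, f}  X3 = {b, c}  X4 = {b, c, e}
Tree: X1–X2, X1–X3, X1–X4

A tree decomposition must satisfy three properties: every vertex lies in some bag; for every edge, both endpoints lie together in some bag; and for every vertex, the bags containing it form a connected subtree. Here vertex d appears in no bag, so the decomposition is invalid.

No — vertex d appears in no bag.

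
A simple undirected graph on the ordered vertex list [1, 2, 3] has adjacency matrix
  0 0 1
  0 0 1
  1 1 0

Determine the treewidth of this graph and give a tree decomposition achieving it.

Treewidth 1.
One such decomposition:
Bags: B1 = {1, 3}  B2 = {2, 3}
Tree: B1–B2

Every bag has size at most 2, so the width is 2 − 1 = 1 and tw(G) ≤ 1. G has an edge, so its treewidth is at least 1. Therefore the treewidth is 1.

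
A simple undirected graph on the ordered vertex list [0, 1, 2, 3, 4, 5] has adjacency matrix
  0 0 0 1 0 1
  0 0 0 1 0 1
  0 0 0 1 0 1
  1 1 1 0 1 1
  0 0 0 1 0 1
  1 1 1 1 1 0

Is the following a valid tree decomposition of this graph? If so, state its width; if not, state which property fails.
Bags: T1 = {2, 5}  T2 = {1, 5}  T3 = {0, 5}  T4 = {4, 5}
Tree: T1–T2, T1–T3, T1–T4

A tree decomposition must satisfy three properties: every vertex lies in some bag; for every edge, both endpoints lie together in some bag; and for every vertex, the bags containing it form a connected subtree. Here vertex 3 appears in no bag, so the decomposition is invalid.

No — vertex 3 appears in no bag.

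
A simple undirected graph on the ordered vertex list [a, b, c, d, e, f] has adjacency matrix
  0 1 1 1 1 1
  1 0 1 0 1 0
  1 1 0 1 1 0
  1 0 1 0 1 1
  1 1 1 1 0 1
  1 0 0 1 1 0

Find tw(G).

A width-3 tree decomposition is:
Bags: B1 = {a, d, e, f}  B2 = {a, c, d, e}  B3 = {a, b, c, e}
Tree: B1–B2, B2–B3
Each bag holds 4 vertices, so the decomposition has width 3, which upper-bounds the treewidth. On the other hand G contains the 4-clique {a, c, d, e}. A clique must lie in a single bag of any decomposition, so no decomposition can have width below 3. Hence tw(G) = 3 exactly.

3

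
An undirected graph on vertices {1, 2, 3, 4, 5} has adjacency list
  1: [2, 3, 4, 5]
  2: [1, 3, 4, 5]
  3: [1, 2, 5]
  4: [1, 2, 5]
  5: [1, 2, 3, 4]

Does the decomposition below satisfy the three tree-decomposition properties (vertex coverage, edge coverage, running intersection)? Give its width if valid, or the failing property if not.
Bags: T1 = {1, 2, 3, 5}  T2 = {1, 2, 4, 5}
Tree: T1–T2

Yes; width 3.

Every vertex of G appears in some bag (union = {1, 2, 3, 4, 5}); every edge is covered by a bag; and for each vertex v the set of bags containing v is connected in the bag tree. The decomposition is therefore valid. The largest bag has 4 vertices, so the width is 3.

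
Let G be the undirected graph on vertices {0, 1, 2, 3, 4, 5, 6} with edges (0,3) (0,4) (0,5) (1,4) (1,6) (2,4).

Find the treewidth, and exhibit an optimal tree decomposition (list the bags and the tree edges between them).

Treewidth 1.
One optimal decomposition is:
Bags: B1 = {0, 4}  B2 = {0, 5}  B3 = {1, 4}  B4 = {1, 6}  B5 = {0, 3}  B6 = {2, 4}
Tree: B1–B2, B1–B3, B3–B4, B1–B5, B1–B6

Each bag holds 2 vertices, so the decomposition has width 1, which upper-bounds the treewidth. G has an edge, so its treewidth is at least 1. Combining the bounds, tw(G) = 1.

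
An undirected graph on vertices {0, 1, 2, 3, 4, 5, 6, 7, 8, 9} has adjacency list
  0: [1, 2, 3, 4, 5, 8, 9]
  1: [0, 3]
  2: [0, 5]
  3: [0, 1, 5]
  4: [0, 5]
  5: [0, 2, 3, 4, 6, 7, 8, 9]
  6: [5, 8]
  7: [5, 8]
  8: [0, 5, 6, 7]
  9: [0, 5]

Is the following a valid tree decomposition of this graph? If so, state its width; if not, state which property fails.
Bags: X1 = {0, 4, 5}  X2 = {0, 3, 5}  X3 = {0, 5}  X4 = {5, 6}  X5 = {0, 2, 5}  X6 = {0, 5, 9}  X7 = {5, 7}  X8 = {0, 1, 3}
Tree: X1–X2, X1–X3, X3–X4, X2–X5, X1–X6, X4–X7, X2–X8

A tree decomposition must satisfy three properties: every vertex lies in some bag; for every edge, both endpoints lie together in some bag; and for every vertex, the bags containing it form a connected subtree. Here vertex 8 appears in no bag, so the decomposition is invalid.

No — vertex 8 appears in no bag.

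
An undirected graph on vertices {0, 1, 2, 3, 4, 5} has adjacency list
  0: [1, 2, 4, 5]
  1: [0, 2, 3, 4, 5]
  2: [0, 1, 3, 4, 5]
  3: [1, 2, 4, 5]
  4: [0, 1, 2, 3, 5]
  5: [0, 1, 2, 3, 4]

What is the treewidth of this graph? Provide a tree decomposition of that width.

Every bag has size at most 5, so the width is 5 − 1 = 4 and tw(G) ≤ 4. Conversely, {0, 1, 2, 4, 5} is a clique of size 5, and the vertices of any clique must share a bag in every tree decomposition; so some bag has ≥ 5 vertices and tw(G) ≥ 4. The upper and lower bounds meet at 4, so that is the treewidth.

Treewidth 4.
One such decomposition:
Bags: B1 = {1, 2, 3, 4, 5}  B2 = {0, 1, 2, 4, 5}
Tree: B1–B2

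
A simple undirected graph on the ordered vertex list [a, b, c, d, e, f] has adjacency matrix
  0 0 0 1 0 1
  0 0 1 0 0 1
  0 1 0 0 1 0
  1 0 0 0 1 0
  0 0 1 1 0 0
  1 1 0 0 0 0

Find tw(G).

A width-2 tree decomposition is:
Bags: B1 = {a, d, e}  B2 = {a, c, e}  B3 = {a, b, c}  B4 = {a, b, f}
Tree: B1–B2, B2–B3, B3–B4
Each bag holds 3 vertices, so the decomposition has width 2, which upper-bounds the treewidth. The edges a–d–e–c–b–f–a form a cycle, so G is not a tree and its treewidth is at least 2. Combining the bounds, tw(G) = 2.

2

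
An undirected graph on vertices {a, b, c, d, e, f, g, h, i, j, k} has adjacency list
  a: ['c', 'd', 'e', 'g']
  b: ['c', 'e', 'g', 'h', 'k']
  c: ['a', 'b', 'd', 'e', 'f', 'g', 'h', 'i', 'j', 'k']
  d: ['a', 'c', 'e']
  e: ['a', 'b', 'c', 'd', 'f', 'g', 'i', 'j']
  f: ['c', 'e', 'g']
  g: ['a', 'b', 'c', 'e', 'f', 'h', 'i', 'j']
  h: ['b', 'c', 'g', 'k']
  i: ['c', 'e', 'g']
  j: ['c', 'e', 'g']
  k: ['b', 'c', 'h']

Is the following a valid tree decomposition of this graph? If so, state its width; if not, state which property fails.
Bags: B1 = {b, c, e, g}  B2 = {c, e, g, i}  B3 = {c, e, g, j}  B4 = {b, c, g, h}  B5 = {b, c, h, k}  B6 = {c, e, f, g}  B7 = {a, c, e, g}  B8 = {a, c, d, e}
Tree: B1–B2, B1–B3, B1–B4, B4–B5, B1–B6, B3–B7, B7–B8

Yes; width 3.

Vertex coverage: the bags together contain {a, b, c, d, e, f, g, h, i, j, k}, the full vertex set. Edge coverage: each edge of G has both endpoints in at least one bag. Running intersection: for every vertex, the bags containing it form a connected subtree. All three properties hold, so this is a valid tree decomposition of width max|bag| − 1 = 3, and hence tw(G) ≤ 3.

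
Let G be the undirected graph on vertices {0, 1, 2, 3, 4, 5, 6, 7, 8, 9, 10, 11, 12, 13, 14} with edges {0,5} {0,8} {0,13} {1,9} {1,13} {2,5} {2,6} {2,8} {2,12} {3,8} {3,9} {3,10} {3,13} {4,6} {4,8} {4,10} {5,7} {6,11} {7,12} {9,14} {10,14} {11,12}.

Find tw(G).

A width-3 tree decomposition is:
Bags: B1 = {6, 7, 11, 12}  B2 = {2, 6, 7, 12}  B3 = {2, 5, 6, 7}  B4 = {2, 4, 5, 6}  B5 = {2, 4, 5, 8}  B6 = {0, 4, 5, 8}  B7 = {0, 4, 8, 10}  B8 = {0, 3, 8, 10}  B9 = {0, 3, 10, 13}  B10 = {3, 10, 13, 14}  B11 = {3, 9, 13, 14}  B12 = {1, 9, 13, 14}
Tree: B1–B2, B2–B3, B3–B4, B4–B5, B5–B6, B6–B7, B7–B8, B8–B9, B9–B10, B10–B11, B11–B12
Every bag has size at most 4, so the width is 4 − 1 = 3 and tw(G) ≤ 3. For the lower bound: the 4 vertex sets {7,11,12}, {6}, {2}, {0,4,5,8} are disjoint, each induces a connected subgraph, and every pair is joined by at least one edge of G. Contracting each set to a single vertex therefore yields K_{4} as a minor, and since treewidth is minor-monotone, tw(G) ≥ tw(K_{4}) = 3. Therefore the treewidth is 3.

3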